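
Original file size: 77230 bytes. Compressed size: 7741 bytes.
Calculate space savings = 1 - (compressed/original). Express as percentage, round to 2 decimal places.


ratio = compressed/original = 7741/77230 = 0.100233
savings = 1 - ratio = 1 - 0.100233 = 0.899767
as a percentage: 0.899767 * 100 = 89.98%

Space savings = 1 - 7741/77230 = 89.98%


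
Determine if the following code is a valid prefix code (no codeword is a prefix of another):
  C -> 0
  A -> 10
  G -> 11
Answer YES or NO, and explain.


Checking each pair (does one codeword prefix another?):
  C='0' vs A='10': no prefix
  C='0' vs G='11': no prefix
  A='10' vs C='0': no prefix
  A='10' vs G='11': no prefix
  G='11' vs C='0': no prefix
  G='11' vs A='10': no prefix
No violation found over all pairs.

YES -- this is a valid prefix code. No codeword is a prefix of any other codeword.


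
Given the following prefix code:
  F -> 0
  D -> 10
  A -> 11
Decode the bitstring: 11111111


Decoding step by step:
Bits 11 -> A
Bits 11 -> A
Bits 11 -> A
Bits 11 -> A


Decoded message: AAAA


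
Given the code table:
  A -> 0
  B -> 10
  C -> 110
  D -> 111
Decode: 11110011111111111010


Decoding:
111 -> D
10 -> B
0 -> A
111 -> D
111 -> D
111 -> D
110 -> C
10 -> B


Result: DBADDDCB


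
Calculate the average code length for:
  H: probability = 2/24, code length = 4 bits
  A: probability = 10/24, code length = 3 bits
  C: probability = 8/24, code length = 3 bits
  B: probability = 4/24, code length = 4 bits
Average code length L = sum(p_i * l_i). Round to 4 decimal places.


Weighted contributions p_i * l_i:
  H: (2/24) * 4 = 8/24
  A: (10/24) * 3 = 30/24
  C: (8/24) * 3 = 24/24
  B: (4/24) * 4 = 16/24
Sum = (8 + 30 + 24 + 16)/24 = 78/24

L = 78/24 = 3.2500 bits/symbol


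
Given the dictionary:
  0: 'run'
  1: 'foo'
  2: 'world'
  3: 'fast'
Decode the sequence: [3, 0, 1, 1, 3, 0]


Look up each index in the dictionary:
  3 -> 'fast'
  0 -> 'run'
  1 -> 'foo'
  1 -> 'foo'
  3 -> 'fast'
  0 -> 'run'

Decoded: "fast run foo foo fast run"


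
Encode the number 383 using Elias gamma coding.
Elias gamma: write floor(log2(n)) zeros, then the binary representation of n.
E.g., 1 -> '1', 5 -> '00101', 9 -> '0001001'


num_bits = floor(log2(383)) + 1 = 9
leading_zeros = num_bits - 1 = 8
binary(383) = 101111111

Elias gamma(383) = '00000000' + '101111111' = 00000000101111111 (17 bits)


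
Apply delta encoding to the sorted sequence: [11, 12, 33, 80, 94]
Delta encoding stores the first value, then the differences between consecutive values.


First value: 11
Deltas:
  12 - 11 = 1
  33 - 12 = 21
  80 - 33 = 47
  94 - 80 = 14


Delta encoded: [11, 1, 21, 47, 14]


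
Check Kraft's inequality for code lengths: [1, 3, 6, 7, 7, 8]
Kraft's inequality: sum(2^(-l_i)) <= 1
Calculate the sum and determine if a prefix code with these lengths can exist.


Sum = 2^(-1) + 2^(-3) + 2^(-6) + 2^(-7) + 2^(-7) + 2^(-8)
    = 0.5 + 0.125 + 0.015625 + 0.0078125 + 0.0078125 + 0.00390625
    = 169/256 = 0.66015625
Since 0.66015625 <= 1, Kraft's inequality IS satisfied.
A prefix code with these lengths CAN exist.

Kraft sum = 0.66015625. Satisfied.


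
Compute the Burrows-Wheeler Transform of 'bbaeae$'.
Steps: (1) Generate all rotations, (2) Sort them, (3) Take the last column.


Rotations (sorted):
  0: $bbaeae -> last char: e
  1: ae$bbae -> last char: e
  2: aeae$bb -> last char: b
  3: baeae$b -> last char: b
  4: bbaeae$ -> last char: $
  5: e$bbaea -> last char: a
  6: eae$bba -> last char: a


BWT = eebb$aa


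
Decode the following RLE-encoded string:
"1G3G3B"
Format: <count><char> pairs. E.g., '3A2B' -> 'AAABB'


Expanding each <count><char> pair:
  1G -> 'G'
  3G -> 'GGG'
  3B -> 'BBB'

Decoded = GGGGBBB


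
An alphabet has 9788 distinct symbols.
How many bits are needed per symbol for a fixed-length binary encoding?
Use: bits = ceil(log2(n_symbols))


log2(9788) = 13.2568
Bracket: 2^13 = 8192 < 9788 <= 2^14 = 16384
So ceil(log2(9788)) = 14

bits = ceil(log2(9788)) = ceil(13.2568) = 14 bits


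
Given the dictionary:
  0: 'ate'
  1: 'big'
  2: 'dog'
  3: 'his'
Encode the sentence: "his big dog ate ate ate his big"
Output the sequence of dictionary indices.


Look up each word in the dictionary:
  'his' -> 3
  'big' -> 1
  'dog' -> 2
  'ate' -> 0
  'ate' -> 0
  'ate' -> 0
  'his' -> 3
  'big' -> 1

Encoded: [3, 1, 2, 0, 0, 0, 3, 1]


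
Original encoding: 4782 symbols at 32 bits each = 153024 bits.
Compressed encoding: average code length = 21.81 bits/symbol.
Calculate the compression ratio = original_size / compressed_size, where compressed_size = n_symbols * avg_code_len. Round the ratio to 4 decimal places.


original_size = n_symbols * orig_bits = 4782 * 32 = 153024 bits
compressed_size = n_symbols * avg_code_len = 4782 * 21.81 = 104295.42 bits
ratio = original_size / compressed_size = 153024 / 104295.42 = 1.4672

Compression ratio = 1.4672


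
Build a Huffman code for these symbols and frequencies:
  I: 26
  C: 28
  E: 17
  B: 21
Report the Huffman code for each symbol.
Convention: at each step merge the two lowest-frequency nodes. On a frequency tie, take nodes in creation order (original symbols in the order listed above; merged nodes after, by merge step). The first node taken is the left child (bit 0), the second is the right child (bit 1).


Huffman tree construction:
Step 1: Merge E(17) + B(21) = 38
Step 2: Merge I(26) + C(28) = 54
Step 3: Merge (E+B)(38) + (I+C)(54) = 92
Read each symbol's code off the tree from the root (left child = 0, right child = 1).

Codes:
  I: 10 (length 2)
  C: 11 (length 2)
  E: 00 (length 2)
  B: 01 (length 2)
Average code length: 184/92 = 2.0000 bits/symbol


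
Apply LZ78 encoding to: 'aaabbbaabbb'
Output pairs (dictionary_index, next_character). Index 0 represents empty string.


LZ78 encoding steps:
Dictionary: {0: ''}
Step 1: w='' (idx 0), next='a' -> output (0, 'a'), add 'a' as idx 1
Step 2: w='a' (idx 1), next='a' -> output (1, 'a'), add 'aa' as idx 2
Step 3: w='' (idx 0), next='b' -> output (0, 'b'), add 'b' as idx 3
Step 4: w='b' (idx 3), next='b' -> output (3, 'b'), add 'bb' as idx 4
Step 5: w='aa' (idx 2), next='b' -> output (2, 'b'), add 'aab' as idx 5
Step 6: w='bb' (idx 4), end of input -> output (4, '')


Encoded: [(0, 'a'), (1, 'a'), (0, 'b'), (3, 'b'), (2, 'b'), (4, '')]


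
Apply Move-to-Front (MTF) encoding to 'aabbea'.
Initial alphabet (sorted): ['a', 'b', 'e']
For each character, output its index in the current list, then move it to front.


MTF encoding:
'a': index 0 in ['a', 'b', 'e'] -> ['a', 'b', 'e']
'a': index 0 in ['a', 'b', 'e'] -> ['a', 'b', 'e']
'b': index 1 in ['a', 'b', 'e'] -> ['b', 'a', 'e']
'b': index 0 in ['b', 'a', 'e'] -> ['b', 'a', 'e']
'e': index 2 in ['b', 'a', 'e'] -> ['e', 'b', 'a']
'a': index 2 in ['e', 'b', 'a'] -> ['a', 'e', 'b']


Output: [0, 0, 1, 0, 2, 2]


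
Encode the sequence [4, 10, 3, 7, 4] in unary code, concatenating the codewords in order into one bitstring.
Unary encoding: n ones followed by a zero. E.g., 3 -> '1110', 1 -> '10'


Encode each number as n ones followed by a terminating 0:
  4 -> 11110 (5 bits)
  10 -> 11111111110 (11 bits)
  3 -> 1110 (4 bits)
  7 -> 11111110 (8 bits)
  4 -> 11110 (5 bits)
Total length = 5 + 11 + 4 + 8 + 5 = 33 bits.

Unary([4, 10, 3, 7, 4]) = 111101111111111011101111111011110 (33 bits)


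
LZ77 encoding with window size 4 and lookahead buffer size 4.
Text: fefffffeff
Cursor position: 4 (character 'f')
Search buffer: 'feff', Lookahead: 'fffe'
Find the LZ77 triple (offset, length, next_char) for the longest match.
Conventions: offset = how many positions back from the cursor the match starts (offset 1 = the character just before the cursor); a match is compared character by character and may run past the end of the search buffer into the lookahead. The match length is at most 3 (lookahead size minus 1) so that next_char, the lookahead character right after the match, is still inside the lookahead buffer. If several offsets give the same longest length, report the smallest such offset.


Try each offset into the search buffer:
  offset=1 (pos 3, char 'f'): match length 3
  offset=2 (pos 2, char 'f'): match length 3
  offset=3 (pos 1, char 'e'): match length 0
  offset=4 (pos 0, char 'f'): match length 1
Longest match has length 3, found at offsets 1, 2; take the smallest, offset 1.
next_char = character at position 4 + 3 = 7 -> 'e'

Best match: offset=1, length=3 (matching 'fff' starting at position 3)
LZ77 triple: (1, 3, 'e')


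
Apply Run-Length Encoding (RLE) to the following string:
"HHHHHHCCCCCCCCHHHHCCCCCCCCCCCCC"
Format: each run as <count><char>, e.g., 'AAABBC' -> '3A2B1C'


Scanning runs left to right:
  i=0: run of 'H' x 6 -> '6H'
  i=6: run of 'C' x 8 -> '8C'
  i=14: run of 'H' x 4 -> '4H'
  i=18: run of 'C' x 13 -> '13C'

RLE = 6H8C4H13C


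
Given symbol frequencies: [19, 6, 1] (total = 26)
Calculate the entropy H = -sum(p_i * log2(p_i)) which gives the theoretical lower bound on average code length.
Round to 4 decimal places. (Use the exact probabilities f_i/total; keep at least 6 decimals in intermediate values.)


Per-symbol terms -p_i * log2(p_i) with p_i = f_i/26:
  p = 19/26 = 0.730769: log2(p) = -0.452512, -p*log2(p) = 0.330682
  p = 6/26 = 0.230769: log2(p) = -2.115477, -p*log2(p) = 0.488187
  p = 1/26 = 0.038462: log2(p) = -4.700440, -p*log2(p) = 0.180786
H = 0.330682 + 0.488187 + 0.180786 = 0.999655

H = 0.9997 bits/symbol


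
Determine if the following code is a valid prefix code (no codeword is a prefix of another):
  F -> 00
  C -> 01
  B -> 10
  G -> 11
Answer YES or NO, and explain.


Checking each pair (does one codeword prefix another?):
  F='00' vs C='01': no prefix
  F='00' vs B='10': no prefix
  F='00' vs G='11': no prefix
  C='01' vs F='00': no prefix
  C='01' vs B='10': no prefix
  C='01' vs G='11': no prefix
  B='10' vs F='00': no prefix
  B='10' vs C='01': no prefix
  B='10' vs G='11': no prefix
  G='11' vs F='00': no prefix
  G='11' vs C='01': no prefix
  G='11' vs B='10': no prefix
No violation found over all pairs.

YES -- this is a valid prefix code. No codeword is a prefix of any other codeword.


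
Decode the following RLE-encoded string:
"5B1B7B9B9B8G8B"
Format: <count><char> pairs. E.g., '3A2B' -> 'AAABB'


Expanding each <count><char> pair:
  5B -> 'BBBBB'
  1B -> 'B'
  7B -> 'BBBBBBB'
  9B -> 'BBBBBBBBB'
  9B -> 'BBBBBBBBB'
  8G -> 'GGGGGGGG'
  8B -> 'BBBBBBBB'

Decoded = BBBBBBBBBBBBBBBBBBBBBBBBBBBBBBBGGGGGGGGBBBBBBBB


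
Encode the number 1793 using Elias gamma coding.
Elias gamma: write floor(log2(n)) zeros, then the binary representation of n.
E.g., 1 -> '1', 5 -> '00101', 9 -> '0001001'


num_bits = floor(log2(1793)) + 1 = 11
leading_zeros = num_bits - 1 = 10
binary(1793) = 11100000001

Elias gamma(1793) = '0000000000' + '11100000001' = 000000000011100000001 (21 bits)


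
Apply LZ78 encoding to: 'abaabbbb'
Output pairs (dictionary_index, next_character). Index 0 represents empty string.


LZ78 encoding steps:
Dictionary: {0: ''}
Step 1: w='' (idx 0), next='a' -> output (0, 'a'), add 'a' as idx 1
Step 2: w='' (idx 0), next='b' -> output (0, 'b'), add 'b' as idx 2
Step 3: w='a' (idx 1), next='a' -> output (1, 'a'), add 'aa' as idx 3
Step 4: w='b' (idx 2), next='b' -> output (2, 'b'), add 'bb' as idx 4
Step 5: w='bb' (idx 4), end of input -> output (4, '')


Encoded: [(0, 'a'), (0, 'b'), (1, 'a'), (2, 'b'), (4, '')]


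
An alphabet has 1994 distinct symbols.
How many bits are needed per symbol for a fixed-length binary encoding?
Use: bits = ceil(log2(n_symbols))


log2(1994) = 10.9614
Bracket: 2^10 = 1024 < 1994 <= 2^11 = 2048
So ceil(log2(1994)) = 11

bits = ceil(log2(1994)) = ceil(10.9614) = 11 bits


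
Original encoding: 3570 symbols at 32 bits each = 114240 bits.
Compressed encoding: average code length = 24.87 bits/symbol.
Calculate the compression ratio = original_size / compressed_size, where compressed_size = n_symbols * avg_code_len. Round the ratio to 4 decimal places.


original_size = n_symbols * orig_bits = 3570 * 32 = 114240 bits
compressed_size = n_symbols * avg_code_len = 3570 * 24.87 = 88785.9 bits
ratio = original_size / compressed_size = 114240 / 88785.9 = 1.2867

Compression ratio = 1.2867


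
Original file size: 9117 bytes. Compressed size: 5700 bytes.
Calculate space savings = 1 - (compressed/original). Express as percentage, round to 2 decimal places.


ratio = compressed/original = 5700/9117 = 0.625206
savings = 1 - ratio = 1 - 0.625206 = 0.374794
as a percentage: 0.374794 * 100 = 37.48%

Space savings = 1 - 5700/9117 = 37.48%


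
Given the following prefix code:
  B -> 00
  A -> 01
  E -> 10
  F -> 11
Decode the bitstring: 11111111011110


Decoding step by step:
Bits 11 -> F
Bits 11 -> F
Bits 11 -> F
Bits 11 -> F
Bits 01 -> A
Bits 11 -> F
Bits 10 -> E


Decoded message: FFFFAFE


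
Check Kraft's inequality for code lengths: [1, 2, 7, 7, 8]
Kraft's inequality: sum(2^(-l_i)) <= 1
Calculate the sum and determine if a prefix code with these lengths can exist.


Sum = 2^(-1) + 2^(-2) + 2^(-7) + 2^(-7) + 2^(-8)
    = 0.5 + 0.25 + 0.0078125 + 0.0078125 + 0.00390625
    = 197/256 = 0.76953125
Since 0.76953125 <= 1, Kraft's inequality IS satisfied.
A prefix code with these lengths CAN exist.

Kraft sum = 0.76953125. Satisfied.


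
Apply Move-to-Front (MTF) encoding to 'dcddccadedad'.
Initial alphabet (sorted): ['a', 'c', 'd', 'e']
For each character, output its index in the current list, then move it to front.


MTF encoding:
'd': index 2 in ['a', 'c', 'd', 'e'] -> ['d', 'a', 'c', 'e']
'c': index 2 in ['d', 'a', 'c', 'e'] -> ['c', 'd', 'a', 'e']
'd': index 1 in ['c', 'd', 'a', 'e'] -> ['d', 'c', 'a', 'e']
'd': index 0 in ['d', 'c', 'a', 'e'] -> ['d', 'c', 'a', 'e']
'c': index 1 in ['d', 'c', 'a', 'e'] -> ['c', 'd', 'a', 'e']
'c': index 0 in ['c', 'd', 'a', 'e'] -> ['c', 'd', 'a', 'e']
'a': index 2 in ['c', 'd', 'a', 'e'] -> ['a', 'c', 'd', 'e']
'd': index 2 in ['a', 'c', 'd', 'e'] -> ['d', 'a', 'c', 'e']
'e': index 3 in ['d', 'a', 'c', 'e'] -> ['e', 'd', 'a', 'c']
'd': index 1 in ['e', 'd', 'a', 'c'] -> ['d', 'e', 'a', 'c']
'a': index 2 in ['d', 'e', 'a', 'c'] -> ['a', 'd', 'e', 'c']
'd': index 1 in ['a', 'd', 'e', 'c'] -> ['d', 'a', 'e', 'c']


Output: [2, 2, 1, 0, 1, 0, 2, 2, 3, 1, 2, 1]


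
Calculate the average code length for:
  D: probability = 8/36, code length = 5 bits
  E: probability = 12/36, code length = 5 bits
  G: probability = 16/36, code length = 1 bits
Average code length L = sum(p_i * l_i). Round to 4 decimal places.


Weighted contributions p_i * l_i:
  D: (8/36) * 5 = 40/36
  E: (12/36) * 5 = 60/36
  G: (16/36) * 1 = 16/36
Sum = (40 + 60 + 16)/36 = 116/36

L = 116/36 = 3.2222 bits/symbol


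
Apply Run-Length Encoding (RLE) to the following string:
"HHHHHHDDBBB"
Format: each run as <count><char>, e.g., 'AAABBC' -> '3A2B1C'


Scanning runs left to right:
  i=0: run of 'H' x 6 -> '6H'
  i=6: run of 'D' x 2 -> '2D'
  i=8: run of 'B' x 3 -> '3B'

RLE = 6H2D3B


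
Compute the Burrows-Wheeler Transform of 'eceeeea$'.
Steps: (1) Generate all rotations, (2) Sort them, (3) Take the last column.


Rotations (sorted):
  0: $eceeeea -> last char: a
  1: a$eceeee -> last char: e
  2: ceeeea$e -> last char: e
  3: ea$eceee -> last char: e
  4: eceeeea$ -> last char: $
  5: eea$ecee -> last char: e
  6: eeea$ece -> last char: e
  7: eeeea$ec -> last char: c


BWT = aeee$eec


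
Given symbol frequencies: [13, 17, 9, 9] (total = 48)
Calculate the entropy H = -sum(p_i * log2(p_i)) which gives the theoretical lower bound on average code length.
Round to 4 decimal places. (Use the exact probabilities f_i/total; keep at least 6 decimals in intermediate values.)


Per-symbol terms -p_i * log2(p_i) with p_i = f_i/48:
  p = 13/48 = 0.270833: log2(p) = -1.884523, -p*log2(p) = 0.510392
  p = 17/48 = 0.354167: log2(p) = -1.497500, -p*log2(p) = 0.530364
  p = 9/48 = 0.187500: log2(p) = -2.415037, -p*log2(p) = 0.452820
  p = 9/48 = 0.187500: log2(p) = -2.415037, -p*log2(p) = 0.452820
H = 0.510392 + 0.530364 + 0.452820 + 0.452820 = 1.946396

H = 1.9464 bits/symbol


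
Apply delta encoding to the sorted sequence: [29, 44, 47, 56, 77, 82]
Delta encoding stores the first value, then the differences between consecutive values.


First value: 29
Deltas:
  44 - 29 = 15
  47 - 44 = 3
  56 - 47 = 9
  77 - 56 = 21
  82 - 77 = 5


Delta encoded: [29, 15, 3, 9, 21, 5]


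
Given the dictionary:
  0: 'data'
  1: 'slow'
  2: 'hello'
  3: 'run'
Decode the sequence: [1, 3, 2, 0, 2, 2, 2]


Look up each index in the dictionary:
  1 -> 'slow'
  3 -> 'run'
  2 -> 'hello'
  0 -> 'data'
  2 -> 'hello'
  2 -> 'hello'
  2 -> 'hello'

Decoded: "slow run hello data hello hello hello"


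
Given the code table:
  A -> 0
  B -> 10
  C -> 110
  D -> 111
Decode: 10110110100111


Decoding:
10 -> B
110 -> C
110 -> C
10 -> B
0 -> A
111 -> D


Result: BCCBAD


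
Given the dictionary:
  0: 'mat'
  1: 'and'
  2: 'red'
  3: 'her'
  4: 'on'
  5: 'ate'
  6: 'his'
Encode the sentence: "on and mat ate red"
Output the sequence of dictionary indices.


Look up each word in the dictionary:
  'on' -> 4
  'and' -> 1
  'mat' -> 0
  'ate' -> 5
  'red' -> 2

Encoded: [4, 1, 0, 5, 2]


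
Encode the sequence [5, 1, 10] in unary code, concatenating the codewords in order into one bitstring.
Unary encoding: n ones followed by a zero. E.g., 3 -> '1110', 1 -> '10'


Encode each number as n ones followed by a terminating 0:
  5 -> 111110 (6 bits)
  1 -> 10 (2 bits)
  10 -> 11111111110 (11 bits)
Total length = 6 + 2 + 11 = 19 bits.

Unary([5, 1, 10]) = 1111101011111111110 (19 bits)


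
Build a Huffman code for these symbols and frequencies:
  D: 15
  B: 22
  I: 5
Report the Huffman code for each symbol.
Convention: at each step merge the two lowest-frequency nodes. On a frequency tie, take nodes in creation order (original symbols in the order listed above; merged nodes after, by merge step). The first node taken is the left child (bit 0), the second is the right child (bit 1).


Huffman tree construction:
Step 1: Merge I(5) + D(15) = 20
Step 2: Merge (I+D)(20) + B(22) = 42
Read each symbol's code off the tree from the root (left child = 0, right child = 1).

Codes:
  D: 01 (length 2)
  B: 1 (length 1)
  I: 00 (length 2)
Average code length: 62/42 = 1.4762 bits/symbol


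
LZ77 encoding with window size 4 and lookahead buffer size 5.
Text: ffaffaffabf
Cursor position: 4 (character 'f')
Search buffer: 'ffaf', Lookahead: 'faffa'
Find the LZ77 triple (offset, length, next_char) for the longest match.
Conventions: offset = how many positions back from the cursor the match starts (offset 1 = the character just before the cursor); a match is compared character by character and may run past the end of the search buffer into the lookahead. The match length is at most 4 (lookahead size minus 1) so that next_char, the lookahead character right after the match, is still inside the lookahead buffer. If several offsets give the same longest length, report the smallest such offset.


Try each offset into the search buffer:
  offset=1 (pos 3, char 'f'): match length 1
  offset=2 (pos 2, char 'a'): match length 0
  offset=3 (pos 1, char 'f'): match length 4
  offset=4 (pos 0, char 'f'): match length 1
Longest match has length 4 at offset 3.
next_char = character at position 4 + 4 = 8 -> 'a'

Best match: offset=3, length=4 (matching 'faff' starting at position 1)
LZ77 triple: (3, 4, 'a')


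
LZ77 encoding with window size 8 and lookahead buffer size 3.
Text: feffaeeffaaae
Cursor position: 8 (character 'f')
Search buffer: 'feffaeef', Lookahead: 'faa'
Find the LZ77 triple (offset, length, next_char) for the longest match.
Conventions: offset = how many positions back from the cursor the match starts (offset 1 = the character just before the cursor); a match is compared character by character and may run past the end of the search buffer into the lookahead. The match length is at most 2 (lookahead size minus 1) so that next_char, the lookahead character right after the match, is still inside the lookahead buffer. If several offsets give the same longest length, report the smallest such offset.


Try each offset into the search buffer:
  offset=1 (pos 7, char 'f'): match length 1
  offset=2 (pos 6, char 'e'): match length 0
  offset=3 (pos 5, char 'e'): match length 0
  offset=4 (pos 4, char 'a'): match length 0
  offset=5 (pos 3, char 'f'): match length 2
  offset=6 (pos 2, char 'f'): match length 1
  offset=7 (pos 1, char 'e'): match length 0
  offset=8 (pos 0, char 'f'): match length 1
Longest match has length 2 at offset 5.
next_char = character at position 8 + 2 = 10 -> 'a'

Best match: offset=5, length=2 (matching 'fa' starting at position 3)
LZ77 triple: (5, 2, 'a')


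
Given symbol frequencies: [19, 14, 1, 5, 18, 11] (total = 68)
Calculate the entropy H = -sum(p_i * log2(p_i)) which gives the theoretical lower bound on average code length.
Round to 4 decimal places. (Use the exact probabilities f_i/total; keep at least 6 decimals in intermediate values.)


Per-symbol terms -p_i * log2(p_i) with p_i = f_i/68:
  p = 19/68 = 0.279412: log2(p) = -1.839535, -p*log2(p) = 0.513988
  p = 14/68 = 0.205882: log2(p) = -2.280108, -p*log2(p) = 0.469434
  p = 1/68 = 0.014706: log2(p) = -6.087463, -p*log2(p) = 0.089522
  p = 5/68 = 0.073529: log2(p) = -3.765535, -p*log2(p) = 0.276878
  p = 18/68 = 0.264706: log2(p) = -1.917538, -p*log2(p) = 0.507584
  p = 11/68 = 0.161765: log2(p) = -2.628031, -p*log2(p) = 0.425123
H = 0.513988 + 0.469434 + 0.089522 + 0.276878 + 0.507584 + 0.425123 = 2.282529

H = 2.2825 bits/symbol


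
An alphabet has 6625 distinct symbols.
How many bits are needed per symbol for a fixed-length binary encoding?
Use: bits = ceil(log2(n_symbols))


log2(6625) = 12.6937
Bracket: 2^12 = 4096 < 6625 <= 2^13 = 8192
So ceil(log2(6625)) = 13

bits = ceil(log2(6625)) = ceil(12.6937) = 13 bits


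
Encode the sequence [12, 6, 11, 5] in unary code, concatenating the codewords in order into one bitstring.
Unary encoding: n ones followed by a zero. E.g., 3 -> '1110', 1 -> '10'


Encode each number as n ones followed by a terminating 0:
  12 -> 1111111111110 (13 bits)
  6 -> 1111110 (7 bits)
  11 -> 111111111110 (12 bits)
  5 -> 111110 (6 bits)
Total length = 13 + 7 + 12 + 6 = 38 bits.

Unary([12, 6, 11, 5]) = 11111111111101111110111111111110111110 (38 bits)


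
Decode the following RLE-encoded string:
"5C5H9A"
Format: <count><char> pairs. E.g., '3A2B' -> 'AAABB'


Expanding each <count><char> pair:
  5C -> 'CCCCC'
  5H -> 'HHHHH'
  9A -> 'AAAAAAAAA'

Decoded = CCCCCHHHHHAAAAAAAAA


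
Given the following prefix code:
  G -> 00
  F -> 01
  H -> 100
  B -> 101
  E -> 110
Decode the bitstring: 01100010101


Decoding step by step:
Bits 01 -> F
Bits 100 -> H
Bits 01 -> F
Bits 01 -> F
Bits 01 -> F


Decoded message: FHFFF


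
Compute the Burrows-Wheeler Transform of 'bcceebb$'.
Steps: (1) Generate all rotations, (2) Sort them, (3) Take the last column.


Rotations (sorted):
  0: $bcceebb -> last char: b
  1: b$bcceeb -> last char: b
  2: bb$bccee -> last char: e
  3: bcceebb$ -> last char: $
  4: cceebb$b -> last char: b
  5: ceebb$bc -> last char: c
  6: ebb$bcce -> last char: e
  7: eebb$bcc -> last char: c


BWT = bbe$bcec


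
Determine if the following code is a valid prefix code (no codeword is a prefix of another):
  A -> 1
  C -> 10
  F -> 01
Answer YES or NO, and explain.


Checking each pair (does one codeword prefix another?):
  A='1' vs C='10': prefix -- VIOLATION

NO -- this is NOT a valid prefix code. A (1) is a prefix of C (10).


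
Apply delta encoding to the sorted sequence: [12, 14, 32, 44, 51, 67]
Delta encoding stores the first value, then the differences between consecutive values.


First value: 12
Deltas:
  14 - 12 = 2
  32 - 14 = 18
  44 - 32 = 12
  51 - 44 = 7
  67 - 51 = 16


Delta encoded: [12, 2, 18, 12, 7, 16]


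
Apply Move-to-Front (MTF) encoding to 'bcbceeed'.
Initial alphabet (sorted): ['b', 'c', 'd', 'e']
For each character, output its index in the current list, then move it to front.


MTF encoding:
'b': index 0 in ['b', 'c', 'd', 'e'] -> ['b', 'c', 'd', 'e']
'c': index 1 in ['b', 'c', 'd', 'e'] -> ['c', 'b', 'd', 'e']
'b': index 1 in ['c', 'b', 'd', 'e'] -> ['b', 'c', 'd', 'e']
'c': index 1 in ['b', 'c', 'd', 'e'] -> ['c', 'b', 'd', 'e']
'e': index 3 in ['c', 'b', 'd', 'e'] -> ['e', 'c', 'b', 'd']
'e': index 0 in ['e', 'c', 'b', 'd'] -> ['e', 'c', 'b', 'd']
'e': index 0 in ['e', 'c', 'b', 'd'] -> ['e', 'c', 'b', 'd']
'd': index 3 in ['e', 'c', 'b', 'd'] -> ['d', 'e', 'c', 'b']


Output: [0, 1, 1, 1, 3, 0, 0, 3]


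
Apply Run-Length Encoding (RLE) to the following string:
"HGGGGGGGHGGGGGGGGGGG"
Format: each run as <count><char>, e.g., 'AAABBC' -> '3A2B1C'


Scanning runs left to right:
  i=0: run of 'H' x 1 -> '1H'
  i=1: run of 'G' x 7 -> '7G'
  i=8: run of 'H' x 1 -> '1H'
  i=9: run of 'G' x 11 -> '11G'

RLE = 1H7G1H11G


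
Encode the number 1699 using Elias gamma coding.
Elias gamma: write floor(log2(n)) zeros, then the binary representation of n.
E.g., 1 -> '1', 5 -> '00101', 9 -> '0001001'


num_bits = floor(log2(1699)) + 1 = 11
leading_zeros = num_bits - 1 = 10
binary(1699) = 11010100011

Elias gamma(1699) = '0000000000' + '11010100011' = 000000000011010100011 (21 bits)


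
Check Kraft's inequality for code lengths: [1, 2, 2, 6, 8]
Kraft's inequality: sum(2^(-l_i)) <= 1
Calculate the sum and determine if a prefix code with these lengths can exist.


Sum = 2^(-1) + 2^(-2) + 2^(-2) + 2^(-6) + 2^(-8)
    = 0.5 + 0.25 + 0.25 + 0.015625 + 0.00390625
    = 261/256 = 1.01953125
Since 1.01953125 > 1, Kraft's inequality is NOT satisfied.
A prefix code with these lengths CANNOT exist.

Kraft sum = 1.01953125. Not satisfied.


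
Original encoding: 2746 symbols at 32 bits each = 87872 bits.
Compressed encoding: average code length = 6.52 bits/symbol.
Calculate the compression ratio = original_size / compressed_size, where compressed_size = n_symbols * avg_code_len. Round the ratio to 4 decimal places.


original_size = n_symbols * orig_bits = 2746 * 32 = 87872 bits
compressed_size = n_symbols * avg_code_len = 2746 * 6.52 = 17903.92 bits
ratio = original_size / compressed_size = 87872 / 17903.92 = 4.908

Compression ratio = 4.908


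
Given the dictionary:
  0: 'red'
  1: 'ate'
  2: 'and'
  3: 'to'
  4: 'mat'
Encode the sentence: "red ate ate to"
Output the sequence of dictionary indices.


Look up each word in the dictionary:
  'red' -> 0
  'ate' -> 1
  'ate' -> 1
  'to' -> 3

Encoded: [0, 1, 1, 3]


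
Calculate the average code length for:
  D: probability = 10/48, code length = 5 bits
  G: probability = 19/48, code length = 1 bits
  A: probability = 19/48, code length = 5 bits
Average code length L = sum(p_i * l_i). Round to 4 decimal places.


Weighted contributions p_i * l_i:
  D: (10/48) * 5 = 50/48
  G: (19/48) * 1 = 19/48
  A: (19/48) * 5 = 95/48
Sum = (50 + 19 + 95)/48 = 164/48

L = 164/48 = 3.4167 bits/symbol


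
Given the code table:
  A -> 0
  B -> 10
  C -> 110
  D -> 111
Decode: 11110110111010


Decoding:
111 -> D
10 -> B
110 -> C
111 -> D
0 -> A
10 -> B


Result: DBCDAB


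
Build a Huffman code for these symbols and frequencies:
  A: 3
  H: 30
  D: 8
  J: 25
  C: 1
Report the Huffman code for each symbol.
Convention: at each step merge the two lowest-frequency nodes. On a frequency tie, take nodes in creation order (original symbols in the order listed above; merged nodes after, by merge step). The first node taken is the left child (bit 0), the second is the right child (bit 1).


Huffman tree construction:
Step 1: Merge C(1) + A(3) = 4
Step 2: Merge (C+A)(4) + D(8) = 12
Step 3: Merge ((C+A)+D)(12) + J(25) = 37
Step 4: Merge H(30) + (((C+A)+D)+J)(37) = 67
Read each symbol's code off the tree from the root (left child = 0, right child = 1).

Codes:
  A: 1001 (length 4)
  H: 0 (length 1)
  D: 101 (length 3)
  J: 11 (length 2)
  C: 1000 (length 4)
Average code length: 120/67 = 1.7910 bits/symbol


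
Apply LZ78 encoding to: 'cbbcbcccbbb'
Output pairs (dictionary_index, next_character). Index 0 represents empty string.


LZ78 encoding steps:
Dictionary: {0: ''}
Step 1: w='' (idx 0), next='c' -> output (0, 'c'), add 'c' as idx 1
Step 2: w='' (idx 0), next='b' -> output (0, 'b'), add 'b' as idx 2
Step 3: w='b' (idx 2), next='c' -> output (2, 'c'), add 'bc' as idx 3
Step 4: w='bc' (idx 3), next='c' -> output (3, 'c'), add 'bcc' as idx 4
Step 5: w='c' (idx 1), next='b' -> output (1, 'b'), add 'cb' as idx 5
Step 6: w='b' (idx 2), next='b' -> output (2, 'b'), add 'bb' as idx 6


Encoded: [(0, 'c'), (0, 'b'), (2, 'c'), (3, 'c'), (1, 'b'), (2, 'b')]


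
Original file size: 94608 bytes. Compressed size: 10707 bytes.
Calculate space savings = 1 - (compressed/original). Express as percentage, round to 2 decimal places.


ratio = compressed/original = 10707/94608 = 0.113172
savings = 1 - ratio = 1 - 0.113172 = 0.886828
as a percentage: 0.886828 * 100 = 88.68%

Space savings = 1 - 10707/94608 = 88.68%


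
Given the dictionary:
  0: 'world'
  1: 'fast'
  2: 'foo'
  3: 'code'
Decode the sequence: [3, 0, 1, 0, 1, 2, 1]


Look up each index in the dictionary:
  3 -> 'code'
  0 -> 'world'
  1 -> 'fast'
  0 -> 'world'
  1 -> 'fast'
  2 -> 'foo'
  1 -> 'fast'

Decoded: "code world fast world fast foo fast"


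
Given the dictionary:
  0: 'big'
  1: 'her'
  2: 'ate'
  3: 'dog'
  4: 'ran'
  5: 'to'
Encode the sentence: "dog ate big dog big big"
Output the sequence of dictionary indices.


Look up each word in the dictionary:
  'dog' -> 3
  'ate' -> 2
  'big' -> 0
  'dog' -> 3
  'big' -> 0
  'big' -> 0

Encoded: [3, 2, 0, 3, 0, 0]


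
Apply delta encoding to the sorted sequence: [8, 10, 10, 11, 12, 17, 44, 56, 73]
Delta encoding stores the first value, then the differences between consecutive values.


First value: 8
Deltas:
  10 - 8 = 2
  10 - 10 = 0
  11 - 10 = 1
  12 - 11 = 1
  17 - 12 = 5
  44 - 17 = 27
  56 - 44 = 12
  73 - 56 = 17


Delta encoded: [8, 2, 0, 1, 1, 5, 27, 12, 17]


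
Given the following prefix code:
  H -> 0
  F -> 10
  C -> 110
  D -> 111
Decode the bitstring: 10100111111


Decoding step by step:
Bits 10 -> F
Bits 10 -> F
Bits 0 -> H
Bits 111 -> D
Bits 111 -> D


Decoded message: FFHDD


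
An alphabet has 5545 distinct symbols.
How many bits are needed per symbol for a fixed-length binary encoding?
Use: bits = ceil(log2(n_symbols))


log2(5545) = 12.437
Bracket: 2^12 = 4096 < 5545 <= 2^13 = 8192
So ceil(log2(5545)) = 13

bits = ceil(log2(5545)) = ceil(12.437) = 13 bits


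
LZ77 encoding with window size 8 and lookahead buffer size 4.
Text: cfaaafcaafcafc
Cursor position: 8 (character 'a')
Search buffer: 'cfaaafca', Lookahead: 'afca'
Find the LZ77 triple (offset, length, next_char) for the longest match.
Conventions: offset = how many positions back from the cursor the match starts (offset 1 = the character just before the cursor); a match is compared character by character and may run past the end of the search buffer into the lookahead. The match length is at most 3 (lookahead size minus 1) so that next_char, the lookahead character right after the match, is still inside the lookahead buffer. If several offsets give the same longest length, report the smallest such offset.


Try each offset into the search buffer:
  offset=1 (pos 7, char 'a'): match length 1
  offset=2 (pos 6, char 'c'): match length 0
  offset=3 (pos 5, char 'f'): match length 0
  offset=4 (pos 4, char 'a'): match length 3
  offset=5 (pos 3, char 'a'): match length 1
  offset=6 (pos 2, char 'a'): match length 1
  offset=7 (pos 1, char 'f'): match length 0
  offset=8 (pos 0, char 'c'): match length 0
Longest match has length 3 at offset 4.
next_char = character at position 8 + 3 = 11 -> 'a'

Best match: offset=4, length=3 (matching 'afc' starting at position 4)
LZ77 triple: (4, 3, 'a')


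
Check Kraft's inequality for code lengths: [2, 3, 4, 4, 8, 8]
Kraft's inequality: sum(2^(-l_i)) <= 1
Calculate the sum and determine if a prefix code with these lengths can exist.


Sum = 2^(-2) + 2^(-3) + 2^(-4) + 2^(-4) + 2^(-8) + 2^(-8)
    = 0.25 + 0.125 + 0.0625 + 0.0625 + 0.00390625 + 0.00390625
    = 130/256 = 0.5078125
Since 0.5078125 <= 1, Kraft's inequality IS satisfied.
A prefix code with these lengths CAN exist.

Kraft sum = 0.5078125. Satisfied.


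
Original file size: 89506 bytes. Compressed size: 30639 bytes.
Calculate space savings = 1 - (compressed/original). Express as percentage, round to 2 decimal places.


ratio = compressed/original = 30639/89506 = 0.342312
savings = 1 - ratio = 1 - 0.342312 = 0.657688
as a percentage: 0.657688 * 100 = 65.77%

Space savings = 1 - 30639/89506 = 65.77%


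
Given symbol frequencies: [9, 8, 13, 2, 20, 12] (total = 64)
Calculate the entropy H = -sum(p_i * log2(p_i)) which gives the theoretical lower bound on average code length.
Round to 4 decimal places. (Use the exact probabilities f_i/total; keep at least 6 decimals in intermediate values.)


Per-symbol terms -p_i * log2(p_i) with p_i = f_i/64:
  p = 9/64 = 0.140625: log2(p) = -2.830075, -p*log2(p) = 0.397979
  p = 8/64 = 0.125000: log2(p) = -3.000000, -p*log2(p) = 0.375000
  p = 13/64 = 0.203125: log2(p) = -2.299560, -p*log2(p) = 0.467098
  p = 2/64 = 0.031250: log2(p) = -5.000000, -p*log2(p) = 0.156250
  p = 20/64 = 0.312500: log2(p) = -1.678072, -p*log2(p) = 0.524397
  p = 12/64 = 0.187500: log2(p) = -2.415037, -p*log2(p) = 0.452820
H = 0.397979 + 0.375000 + 0.467098 + 0.156250 + 0.524397 + 0.452820 = 2.373544

H = 2.3735 bits/symbol


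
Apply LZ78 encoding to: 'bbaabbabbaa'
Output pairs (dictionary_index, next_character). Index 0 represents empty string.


LZ78 encoding steps:
Dictionary: {0: ''}
Step 1: w='' (idx 0), next='b' -> output (0, 'b'), add 'b' as idx 1
Step 2: w='b' (idx 1), next='a' -> output (1, 'a'), add 'ba' as idx 2
Step 3: w='' (idx 0), next='a' -> output (0, 'a'), add 'a' as idx 3
Step 4: w='b' (idx 1), next='b' -> output (1, 'b'), add 'bb' as idx 4
Step 5: w='a' (idx 3), next='b' -> output (3, 'b'), add 'ab' as idx 5
Step 6: w='ba' (idx 2), next='a' -> output (2, 'a'), add 'baa' as idx 6


Encoded: [(0, 'b'), (1, 'a'), (0, 'a'), (1, 'b'), (3, 'b'), (2, 'a')]


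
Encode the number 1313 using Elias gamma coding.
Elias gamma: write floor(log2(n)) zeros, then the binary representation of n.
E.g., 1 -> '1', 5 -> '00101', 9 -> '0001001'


num_bits = floor(log2(1313)) + 1 = 11
leading_zeros = num_bits - 1 = 10
binary(1313) = 10100100001

Elias gamma(1313) = '0000000000' + '10100100001' = 000000000010100100001 (21 bits)


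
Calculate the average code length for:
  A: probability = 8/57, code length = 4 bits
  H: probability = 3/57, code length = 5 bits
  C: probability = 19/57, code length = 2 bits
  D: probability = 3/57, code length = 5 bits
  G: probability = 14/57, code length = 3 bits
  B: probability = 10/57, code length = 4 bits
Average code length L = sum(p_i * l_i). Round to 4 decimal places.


Weighted contributions p_i * l_i:
  A: (8/57) * 4 = 32/57
  H: (3/57) * 5 = 15/57
  C: (19/57) * 2 = 38/57
  D: (3/57) * 5 = 15/57
  G: (14/57) * 3 = 42/57
  B: (10/57) * 4 = 40/57
Sum = (32 + 15 + 38 + 15 + 42 + 40)/57 = 182/57

L = 182/57 = 3.1930 bits/symbol


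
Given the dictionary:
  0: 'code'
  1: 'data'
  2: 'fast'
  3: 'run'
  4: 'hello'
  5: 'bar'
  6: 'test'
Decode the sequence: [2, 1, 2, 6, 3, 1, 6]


Look up each index in the dictionary:
  2 -> 'fast'
  1 -> 'data'
  2 -> 'fast'
  6 -> 'test'
  3 -> 'run'
  1 -> 'data'
  6 -> 'test'

Decoded: "fast data fast test run data test"


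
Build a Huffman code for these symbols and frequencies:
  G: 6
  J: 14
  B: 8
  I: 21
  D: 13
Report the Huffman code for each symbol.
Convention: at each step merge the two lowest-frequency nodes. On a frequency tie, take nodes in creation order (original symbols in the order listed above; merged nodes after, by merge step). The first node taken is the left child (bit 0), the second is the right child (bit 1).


Huffman tree construction:
Step 1: Merge G(6) + B(8) = 14
Step 2: Merge D(13) + J(14) = 27
Step 3: Merge (G+B)(14) + I(21) = 35
Step 4: Merge (D+J)(27) + ((G+B)+I)(35) = 62
Read each symbol's code off the tree from the root (left child = 0, right child = 1).

Codes:
  G: 100 (length 3)
  J: 01 (length 2)
  B: 101 (length 3)
  I: 11 (length 2)
  D: 00 (length 2)
Average code length: 138/62 = 2.2258 bits/symbol


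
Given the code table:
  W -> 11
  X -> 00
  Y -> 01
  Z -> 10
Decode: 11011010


Decoding:
11 -> W
01 -> Y
10 -> Z
10 -> Z


Result: WYZZ


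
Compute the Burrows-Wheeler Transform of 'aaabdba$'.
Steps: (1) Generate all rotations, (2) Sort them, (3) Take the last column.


Rotations (sorted):
  0: $aaabdba -> last char: a
  1: a$aaabdb -> last char: b
  2: aaabdba$ -> last char: $
  3: aabdba$a -> last char: a
  4: abdba$aa -> last char: a
  5: ba$aaabd -> last char: d
  6: bdba$aaa -> last char: a
  7: dba$aaab -> last char: b


BWT = ab$aadab


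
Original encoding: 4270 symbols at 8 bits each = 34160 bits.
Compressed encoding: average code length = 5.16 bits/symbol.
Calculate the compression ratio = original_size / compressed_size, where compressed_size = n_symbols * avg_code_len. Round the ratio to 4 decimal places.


original_size = n_symbols * orig_bits = 4270 * 8 = 34160 bits
compressed_size = n_symbols * avg_code_len = 4270 * 5.16 = 22033.2 bits
ratio = original_size / compressed_size = 34160 / 22033.2 = 1.5504

Compression ratio = 1.5504


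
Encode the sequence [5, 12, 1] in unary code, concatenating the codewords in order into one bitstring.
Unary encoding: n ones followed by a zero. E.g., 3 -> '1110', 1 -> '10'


Encode each number as n ones followed by a terminating 0:
  5 -> 111110 (6 bits)
  12 -> 1111111111110 (13 bits)
  1 -> 10 (2 bits)
Total length = 6 + 13 + 2 = 21 bits.

Unary([5, 12, 1]) = 111110111111111111010 (21 bits)


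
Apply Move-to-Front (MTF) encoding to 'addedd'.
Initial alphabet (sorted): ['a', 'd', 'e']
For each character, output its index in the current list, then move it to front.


MTF encoding:
'a': index 0 in ['a', 'd', 'e'] -> ['a', 'd', 'e']
'd': index 1 in ['a', 'd', 'e'] -> ['d', 'a', 'e']
'd': index 0 in ['d', 'a', 'e'] -> ['d', 'a', 'e']
'e': index 2 in ['d', 'a', 'e'] -> ['e', 'd', 'a']
'd': index 1 in ['e', 'd', 'a'] -> ['d', 'e', 'a']
'd': index 0 in ['d', 'e', 'a'] -> ['d', 'e', 'a']


Output: [0, 1, 0, 2, 1, 0]


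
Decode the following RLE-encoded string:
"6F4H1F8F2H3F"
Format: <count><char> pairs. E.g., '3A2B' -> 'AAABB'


Expanding each <count><char> pair:
  6F -> 'FFFFFF'
  4H -> 'HHHH'
  1F -> 'F'
  8F -> 'FFFFFFFF'
  2H -> 'HH'
  3F -> 'FFF'

Decoded = FFFFFFHHHHFFFFFFFFFHHFFF


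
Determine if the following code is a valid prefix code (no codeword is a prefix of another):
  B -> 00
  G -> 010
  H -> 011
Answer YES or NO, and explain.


Checking each pair (does one codeword prefix another?):
  B='00' vs G='010': no prefix
  B='00' vs H='011': no prefix
  G='010' vs B='00': no prefix
  G='010' vs H='011': no prefix
  H='011' vs B='00': no prefix
  H='011' vs G='010': no prefix
No violation found over all pairs.

YES -- this is a valid prefix code. No codeword is a prefix of any other codeword.


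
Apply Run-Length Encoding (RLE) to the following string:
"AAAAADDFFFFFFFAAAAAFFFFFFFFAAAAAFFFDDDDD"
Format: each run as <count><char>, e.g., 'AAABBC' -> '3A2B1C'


Scanning runs left to right:
  i=0: run of 'A' x 5 -> '5A'
  i=5: run of 'D' x 2 -> '2D'
  i=7: run of 'F' x 7 -> '7F'
  i=14: run of 'A' x 5 -> '5A'
  i=19: run of 'F' x 8 -> '8F'
  i=27: run of 'A' x 5 -> '5A'
  i=32: run of 'F' x 3 -> '3F'
  i=35: run of 'D' x 5 -> '5D'

RLE = 5A2D7F5A8F5A3F5D


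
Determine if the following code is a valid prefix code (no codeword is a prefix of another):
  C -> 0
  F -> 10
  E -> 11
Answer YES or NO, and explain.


Checking each pair (does one codeword prefix another?):
  C='0' vs F='10': no prefix
  C='0' vs E='11': no prefix
  F='10' vs C='0': no prefix
  F='10' vs E='11': no prefix
  E='11' vs C='0': no prefix
  E='11' vs F='10': no prefix
No violation found over all pairs.

YES -- this is a valid prefix code. No codeword is a prefix of any other codeword.
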